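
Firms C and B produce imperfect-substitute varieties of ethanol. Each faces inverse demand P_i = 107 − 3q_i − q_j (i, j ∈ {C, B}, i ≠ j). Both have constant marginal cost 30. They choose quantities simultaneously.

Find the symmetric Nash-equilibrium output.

Firm C's profit: π = q_C(107 − 3q_C − q_B) − 30q_C.
∂π/∂q_C = 77 − 6q_C − q_B = 0 ⇒ q_C = 77/6 − (1/6)q_B.
Setting q_C = q_B in the reaction function: q_C = 77/6 − (1/6)q_C, so q_C = (77/6) / (7/6) = 11.

11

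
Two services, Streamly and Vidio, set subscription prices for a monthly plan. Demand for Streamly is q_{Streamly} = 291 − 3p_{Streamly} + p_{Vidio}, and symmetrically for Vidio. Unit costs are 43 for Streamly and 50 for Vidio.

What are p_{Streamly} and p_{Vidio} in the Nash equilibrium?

Streamly's profit: π = (p_{Streamly} − 43)(291 − 3p_{Streamly} + p_{Vidio}).
∂π/∂p_{Streamly} = 420 − 6p_{Streamly} + p_{Vidio} = 0 ⇒ p_{Streamly} = 70 + (1/6)p_{Vidio}.
Similarly p_{Vidio} = 73.5 + (1/6)p_{Streamly}.
Solving the two reaction functions simultaneously: (1 − (1/6)(1/6))p_{Streamly} = 70 + (1/6)·73.5, so (35/36)p_{Streamly} = 82.25 and p_{Streamly} = 84.6.
Then p_{Vidio} = 73.5 + (1/6)·84.6 = 87.6.

84.6, 87.6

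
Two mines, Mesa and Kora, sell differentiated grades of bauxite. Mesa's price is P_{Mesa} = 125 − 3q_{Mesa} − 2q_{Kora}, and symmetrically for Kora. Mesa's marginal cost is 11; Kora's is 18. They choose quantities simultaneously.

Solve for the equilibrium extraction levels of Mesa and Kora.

Mine Mesa's profit: π = q_{Mesa}(125 − 3q_{Mesa} − 2q_{Kora}) − 11q_{Mesa}.
∂π/∂q_{Mesa} = 114 − 6q_{Mesa} − 2q_{Kora} = 0 ⇒ q_{Mesa} = 19 − (1/3)q_{Kora}.
Similarly q_{Kora} = 107/6 − (1/3)q_{Mesa}.
Solving the two reaction functions simultaneously: (1 − (−1/3)(−1/3))q_{Mesa} = 19 − (1/3)·(107/6), so (8/9)q_{Mesa} = 235/18 and q_{Mesa} = 14.6875.
Then q_{Kora} = 107/6 − (1/3)·14.6875 = 12.9375.

14.6875, 12.9375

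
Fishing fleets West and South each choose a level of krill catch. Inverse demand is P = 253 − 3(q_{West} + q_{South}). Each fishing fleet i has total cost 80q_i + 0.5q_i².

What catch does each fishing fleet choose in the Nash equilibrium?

Fishing fleet West's profit: π = q_{West}(253 − 3(q_{West} + q_{South})) − 80q_{West} − 0.5q_{West}².
∂π/∂q_{West} = 173 − 7q_{West} − 3q_{South} = 0, so q_{West} = 173/7 − (3/7)q_{South}.
Setting q_{West} = q_{South} in the reaction function: q_{West} = 173/7 − (3/7)q_{West}, so q_{West} = (173/7) / (10/7) = 17.3.

17.3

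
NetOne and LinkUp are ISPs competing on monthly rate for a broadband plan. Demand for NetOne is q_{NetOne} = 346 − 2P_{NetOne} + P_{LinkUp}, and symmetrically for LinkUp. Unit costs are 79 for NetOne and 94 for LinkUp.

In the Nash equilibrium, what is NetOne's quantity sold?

NetOne's profit: π = (P_{NetOne} − 79)(346 − 2P_{NetOne} + P_{LinkUp}).
∂π/∂P_{NetOne} = 504 − 4P_{NetOne} + P_{LinkUp} = 0 ⇒ P_{NetOne} = 126 + 0.25P_{LinkUp}.
Similarly P_{LinkUp} = 133.5 + 0.25P_{NetOne}.
Solving the two reaction functions simultaneously: (1 − (0.25)(0.25))P_{NetOne} = 126 + 0.25·133.5, so 0.9375P_{NetOne} = 159.375 and P_{NetOne} = 170.
Then P_{LinkUp} = 133.5 + 0.25·170 = 176.
q_{NetOne} = 346 − 2·170 + 176 = 182.

182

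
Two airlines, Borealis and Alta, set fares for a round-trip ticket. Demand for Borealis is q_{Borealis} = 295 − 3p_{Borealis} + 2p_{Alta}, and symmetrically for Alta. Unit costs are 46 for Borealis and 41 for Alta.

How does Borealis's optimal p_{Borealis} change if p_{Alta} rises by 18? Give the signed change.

Borealis's profit: π = (p_{Borealis} − 46)(295 − 3p_{Borealis} + 2p_{Alta}).
∂π/∂p_{Borealis} = 433 − 6p_{Borealis} + 2p_{Alta} = 0 ⇒ p_{Borealis} = 433/6 + (1/3)p_{Alta}.
The reaction-function slope is 1/3, so an 18-unit rise in p_{Alta} moves p_{Borealis} by 1/3 × 18 = 6. Borealis's best response rises — the actions are strategic complements.

6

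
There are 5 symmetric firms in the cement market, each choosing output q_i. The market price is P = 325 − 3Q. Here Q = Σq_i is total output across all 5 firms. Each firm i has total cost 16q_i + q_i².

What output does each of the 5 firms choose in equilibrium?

A representative firm's profit is π_i = q_i(325 − 3Q) − 16q_i − q_i², with Q = q_i + Σ_{j≠i} q_j.
First-order condition: 309 − 8q_i − 3Σ_{j≠i} q_j = 0.
In a symmetric equilibrium every firm chooses the same q, so Σ_{j≠i} q_j = 4q. The condition becomes 309 − 20q = 0, giving q = 309/20 = 15.45.

15.45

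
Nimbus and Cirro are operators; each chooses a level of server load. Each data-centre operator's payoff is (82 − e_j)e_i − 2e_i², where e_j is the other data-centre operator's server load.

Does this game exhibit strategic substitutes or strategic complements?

strategic substitutes

Nimbus's payoff is (82 − e_C)e_N − 2e_N².
∂π/∂e_N = 82 − e_C − 4e_N = 0, so e_N = 20.5 − 0.25e_C.
The best-response slope de_N/de_C = −0.25 < 0: the reaction function is downward-sloping, so the choices are strategic substitutes.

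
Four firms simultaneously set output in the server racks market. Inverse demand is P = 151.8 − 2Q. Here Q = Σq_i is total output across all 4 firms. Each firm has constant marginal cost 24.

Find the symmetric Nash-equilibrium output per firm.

12.78

A representative firm's profit is π_i = q_i(151.8 − 2Q) − 24q_i, with Q = q_i + Σ_{j≠i} q_j.
First-order condition: 127.8 − 4q_i − 2Σ_{j≠i} q_j = 0.
In a symmetric equilibrium every firm chooses the same q, so Σ_{j≠i} q_j = 3q. The condition becomes 127.8 − 10q = 0, giving q = 127.8/10 = 12.78.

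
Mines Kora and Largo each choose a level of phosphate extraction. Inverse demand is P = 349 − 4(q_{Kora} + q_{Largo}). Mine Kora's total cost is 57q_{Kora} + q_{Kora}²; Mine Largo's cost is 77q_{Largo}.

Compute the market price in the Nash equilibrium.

174

Mine Kora's profit: π = q_{Kora}(349 − 4(q_{Kora} + q_{Largo})) − 57q_{Kora} − q_{Kora}².
∂π/∂q_{Kora} = 292 − 10q_{Kora} − 4q_{Largo} = 0, so q_{Kora} = 29.2 − 0.4q_{Largo}.
For Largo: ∂π/∂q_{Largo} = 272 − 8q_{Largo} − 4q_{Kora} = 0 ⇒ q_{Largo} = 34 − 0.5q_{Kora}.
Plugging q_{Largo} into Kora's best response: q_{Kora} = 29.2 − 0.4(34 − 0.5q_{Kora}) ⇒ 0.8q_{Kora} = 15.6, so q_{Kora} = 19.5.
Then q_{Largo} = 34 − 0.5·19.5 = 24.25.
Equilibrium price: P = 349 − 4·43.75 = 174.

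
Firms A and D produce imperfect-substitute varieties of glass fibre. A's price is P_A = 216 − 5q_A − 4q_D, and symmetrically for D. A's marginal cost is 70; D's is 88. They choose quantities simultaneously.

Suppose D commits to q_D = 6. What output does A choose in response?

12.2

Firm A's profit: π = q_A(216 − 5q_A − 4q_D) − 70q_A.
∂π/∂q_A = 146 − 10q_A − 4q_D = 0 ⇒ q_A = 14.6 − 0.4q_D.
At q_D = 6: q_A = 14.6 − 0.4·6 = 12.2.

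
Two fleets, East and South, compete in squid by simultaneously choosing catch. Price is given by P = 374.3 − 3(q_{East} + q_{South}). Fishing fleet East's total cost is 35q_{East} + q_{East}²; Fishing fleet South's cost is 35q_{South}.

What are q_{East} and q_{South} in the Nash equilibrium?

26.1, 43.5

Fishing fleet East's profit: π = q_{East}(374.3 − 3(q_{East} + q_{South})) − 35q_{East} − q_{East}².
∂π/∂q_{East} = 339.3 − 8q_{East} − 3q_{South} = 0, so q_{East} = 42.4125 − 0.375q_{South}.
For South: ∂π/∂q_{South} = 339.3 − 6q_{South} − 3q_{East} = 0 ⇒ q_{South} = 56.55 − 0.5q_{East}.
Substituting the second reaction function into the first: q_{East} = 42.4125 − 0.375(56.55 − 0.5q_{East}), which gives 0.8125q_{East} = 3393/160 ⇒ q_{East} = 26.1.
Then q_{South} = 56.55 − 0.5·26.1 = 43.5.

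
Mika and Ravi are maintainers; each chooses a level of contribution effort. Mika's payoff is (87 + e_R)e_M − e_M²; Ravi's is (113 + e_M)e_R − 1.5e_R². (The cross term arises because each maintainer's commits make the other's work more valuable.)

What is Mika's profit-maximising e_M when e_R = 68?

Expanding Mika's payoff: 87e_M + e_Re_M − e_M².
∂π/∂e_M = 87 + e_R − 2e_M = 0, so e_M = 43.5 + 0.5e_R.
At e_R = 68: e_M = 43.5 + 0.5·68 = 77.5.

77.5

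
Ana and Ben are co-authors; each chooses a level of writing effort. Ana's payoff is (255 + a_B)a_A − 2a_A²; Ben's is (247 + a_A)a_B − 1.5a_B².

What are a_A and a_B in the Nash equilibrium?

Expanding Ana's payoff: 255a_A + a_Ba_A − 2a_A².
∂π/∂a_A = 255 + a_B − 4a_A = 0, so a_A = 63.75 + 0.25a_B.
Likewise for Ben: a_B = 247/3 + (1/3)a_A.
Solving the two reaction functions simultaneously: (1 − (0.25)(1/3))a_A = 63.75 + 0.25·(247/3), so (11/12)a_A = 253/3 and a_A = 92.
Then a_B = 247/3 + (1/3)·92 = 113.

92, 113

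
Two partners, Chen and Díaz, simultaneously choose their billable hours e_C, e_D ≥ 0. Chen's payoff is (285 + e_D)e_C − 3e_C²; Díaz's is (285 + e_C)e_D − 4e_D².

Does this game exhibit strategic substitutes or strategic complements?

Expanding Chen's payoff: 285e_C + e_De_C − 3e_C².
∂π/∂e_C = 285 + e_D − 6e_C = 0, so e_C = 47.5 + (1/6)e_D.
The best-response slope de_C/de_D = 1/6 > 0: the reaction function is upward-sloping, so the choices are strategic complements.

strategic complements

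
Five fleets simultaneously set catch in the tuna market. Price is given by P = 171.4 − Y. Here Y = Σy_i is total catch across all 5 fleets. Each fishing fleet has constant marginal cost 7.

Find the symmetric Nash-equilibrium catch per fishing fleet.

A representative fishing fleet's profit is π_i = y_i(171.4 − Y) − 7y_i, with Y = y_i + Σ_{j≠i} y_j.
First-order condition: 164.4 − 2y_i − Σ_{j≠i} y_j = 0.
Imposing symmetry (y_j = y for all j) turns Σ_{j≠i} y_j into 4y, so 164.4 = 6y and y = 27.4.

27.4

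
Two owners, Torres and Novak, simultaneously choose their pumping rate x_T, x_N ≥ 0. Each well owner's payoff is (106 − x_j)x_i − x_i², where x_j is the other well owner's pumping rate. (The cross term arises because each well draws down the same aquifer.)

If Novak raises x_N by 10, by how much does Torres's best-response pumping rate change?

-5

Torres's payoff is (106 − x_N)x_T − x_T².
∂π/∂x_T = 106 − x_N − 2x_T = 0, so x_T = 53 − 0.5x_N.
The reaction-function slope is −0.5, so a 10-unit rise in x_N moves x_T by −0.5 × 10 = −5. Torres's best response falls — the actions are strategic substitutes.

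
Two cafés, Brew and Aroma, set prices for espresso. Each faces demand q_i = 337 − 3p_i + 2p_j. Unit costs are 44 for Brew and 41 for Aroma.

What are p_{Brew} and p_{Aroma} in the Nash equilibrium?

Brew's profit: π = (p_{Brew} − 44)(337 − 3p_{Brew} + 2p_{Aroma}).
∂π/∂p_{Brew} = 469 − 6p_{Brew} + 2p_{Aroma} = 0 ⇒ p_{Brew} = 469/6 + (1/3)p_{Aroma}.
Similarly p_{Aroma} = 230/3 + (1/3)p_{Brew}.
Solving the two reaction functions simultaneously: (1 − (1/3)(1/3))p_{Brew} = 469/6 + (1/3)·(230/3), so (8/9)p_{Brew} = 1867/18 and p_{Brew} = 116.6875.
Then p_{Aroma} = 230/3 + (1/3)·116.6875 = 115.5625.

116.6875, 115.5625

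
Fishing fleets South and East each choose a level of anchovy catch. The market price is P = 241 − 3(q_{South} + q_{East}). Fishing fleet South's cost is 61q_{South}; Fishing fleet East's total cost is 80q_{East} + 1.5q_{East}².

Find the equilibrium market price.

Fishing fleet South's profit: π = q_{South}(241 − 3(q_{South} + q_{East})) − 61q_{South}.
∂π/∂q_{South} = 180 − 6q_{South} − 3q_{East} = 0, so q_{South} = 30 − 0.5q_{East}.
For East: ∂π/∂q_{East} = 161 − 9q_{East} − 3q_{South} = 0 ⇒ q_{East} = 161/9 − (1/3)q_{South}.
Solving the two reaction functions simultaneously: (1 − (−0.5)(−1/3))q_{South} = 30 − 0.5·(161/9), so (5/6)q_{South} = 379/18 and q_{South} = 379/15.
Then q_{East} = 161/9 − (1/3)·(379/15) = 142/15.
Equilibrium price: P = 241 − 3·(521/15) = 136.8.

136.8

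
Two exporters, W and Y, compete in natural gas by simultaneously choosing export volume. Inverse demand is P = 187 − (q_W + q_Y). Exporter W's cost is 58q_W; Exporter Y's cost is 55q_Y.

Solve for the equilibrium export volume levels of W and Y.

42, 45

Exporter W's profit: π = q_W(187 − (q_W + q_Y)) − 58q_W.
∂π/∂q_W = 129 − 2q_W − q_Y = 0, so q_W = 64.5 − 0.5q_Y.
By the same steps for Y: q_Y = 66 − 0.5q_W.
Plugging q_Y into W's best response: q_W = 64.5 − 0.5(66 − 0.5q_W) ⇒ 0.75q_W = 31.5, so q_W = 42.
Then q_Y = 66 − 0.5·42 = 45.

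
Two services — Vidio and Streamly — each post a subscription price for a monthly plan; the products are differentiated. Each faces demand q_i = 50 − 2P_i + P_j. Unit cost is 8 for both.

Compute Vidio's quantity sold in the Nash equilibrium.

28

Vidio's profit: π = (P_{Vidio} − 8)(50 − 2P_{Vidio} + P_{Streamly}).
∂π/∂P_{Vidio} = 66 − 4P_{Vidio} + P_{Streamly} = 0 ⇒ P_{Vidio} = 16.5 + 0.25P_{Streamly}.
By symmetry P_{Streamly} = P_{Vidio}; substituting into the reaction function, 0.75P_{Vidio} = 16.5 and P_{Vidio} = 22.
q_{Vidio} = 50 − 2·22 + 22 = 28.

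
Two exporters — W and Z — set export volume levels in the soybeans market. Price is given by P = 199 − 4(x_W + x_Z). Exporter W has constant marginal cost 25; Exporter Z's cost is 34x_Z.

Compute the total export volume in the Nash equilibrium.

Exporter W's profit: π = x_W(199 − 4(x_W + x_Z)) − 25x_W.
∂π/∂x_W = 174 − 8x_W − 4x_Z = 0, so x_W = 21.75 − 0.5x_Z.
By the same steps for Z: x_Z = 20.625 − 0.5x_W.
Plugging x_Z into W's best response: x_W = 21.75 − 0.5(20.625 − 0.5x_W) ⇒ 0.75x_W = 11.4375, so x_W = 15.25.
Then x_Z = 20.625 − 0.5·15.25 = 13.
Total export volume: 15.25 + 13 = 28.25.

28.25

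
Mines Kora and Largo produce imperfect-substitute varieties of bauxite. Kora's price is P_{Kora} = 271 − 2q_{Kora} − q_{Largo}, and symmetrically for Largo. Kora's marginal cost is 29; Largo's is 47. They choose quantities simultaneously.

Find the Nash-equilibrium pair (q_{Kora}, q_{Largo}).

Mine Kora's profit: π = q_{Kora}(271 − 2q_{Kora} − q_{Largo}) − 29q_{Kora}.
∂π/∂q_{Kora} = 242 − 4q_{Kora} − q_{Largo} = 0 ⇒ q_{Kora} = 60.5 − 0.25q_{Largo}.
Similarly q_{Largo} = 56 − 0.25q_{Kora}.
Solving the two reaction functions simultaneously: (1 − (−0.25)(−0.25))q_{Kora} = 60.5 − 0.25·56, so 0.9375q_{Kora} = 46.5 and q_{Kora} = 49.6.
Then q_{Largo} = 56 − 0.25·49.6 = 43.6.

49.6, 43.6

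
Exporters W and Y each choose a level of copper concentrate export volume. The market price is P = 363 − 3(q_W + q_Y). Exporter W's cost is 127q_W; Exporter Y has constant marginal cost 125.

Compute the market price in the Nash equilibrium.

205

Exporter W's profit: π = q_W(363 − 3(q_W + q_Y)) − 127q_W.
∂π/∂q_W = 236 − 6q_W − 3q_Y = 0, so q_W = 118/3 − 0.5q_Y.
By the same steps for Y: q_Y = 119/3 − 0.5q_W.
Substituting the second reaction function into the first: q_W = 118/3 − 0.5(119/3 − 0.5q_W), which gives 0.75q_W = 19.5 ⇒ q_W = 26.
Then q_Y = 119/3 − 0.5·26 = 80/3.
Equilibrium price: P = 363 − 3·(158/3) = 205.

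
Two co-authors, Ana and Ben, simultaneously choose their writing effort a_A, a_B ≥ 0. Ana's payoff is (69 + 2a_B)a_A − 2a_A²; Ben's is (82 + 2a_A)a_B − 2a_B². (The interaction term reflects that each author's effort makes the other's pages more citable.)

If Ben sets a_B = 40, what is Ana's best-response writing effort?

37.25

Expanding Ana's payoff: 69a_A + 2a_Ba_A − 2a_A².
∂π/∂a_A = 69 + 2a_B − 4a_A = 0, so a_A = 17.25 + 0.5a_B.
At a_B = 40: a_A = 17.25 + 0.5·40 = 37.25.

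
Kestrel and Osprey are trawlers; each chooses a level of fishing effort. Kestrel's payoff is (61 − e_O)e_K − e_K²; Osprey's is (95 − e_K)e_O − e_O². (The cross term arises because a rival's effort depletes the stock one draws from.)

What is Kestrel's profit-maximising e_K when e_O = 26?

17.5

Expanding Kestrel's payoff: 61e_K − e_Oe_K − e_K².
∂π/∂e_K = 61 − e_O − 2e_K = 0, so e_K = 30.5 − 0.5e_O.
At e_O = 26: e_K = 30.5 − 0.5·26 = 17.5.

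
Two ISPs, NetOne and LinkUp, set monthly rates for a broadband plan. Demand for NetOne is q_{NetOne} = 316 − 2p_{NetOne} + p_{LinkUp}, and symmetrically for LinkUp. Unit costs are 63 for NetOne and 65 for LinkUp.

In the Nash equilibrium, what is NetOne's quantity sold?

NetOne's profit: π = (p_{NetOne} − 63)(316 − 2p_{NetOne} + p_{LinkUp}).
∂π/∂p_{NetOne} = 442 − 4p_{NetOne} + p_{LinkUp} = 0 ⇒ p_{NetOne} = 110.5 + 0.25p_{LinkUp}.
Similarly p_{LinkUp} = 111.5 + 0.25p_{NetOne}.
Solving the two reaction functions simultaneously: (1 − (0.25)(0.25))p_{NetOne} = 110.5 + 0.25·111.5, so 0.9375p_{NetOne} = 138.375 and p_{NetOne} = 147.6.
Then p_{LinkUp} = 111.5 + 0.25·147.6 = 148.4.
q_{NetOne} = 316 − 2·147.6 + 148.4 = 169.2.

169.2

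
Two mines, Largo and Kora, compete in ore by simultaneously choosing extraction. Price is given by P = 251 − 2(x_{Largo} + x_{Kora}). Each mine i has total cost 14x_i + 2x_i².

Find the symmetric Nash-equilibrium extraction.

Mine Largo's profit: π = x_{Largo}(251 − 2(x_{Largo} + x_{Kora})) − 14x_{Largo} − 2x_{Largo}².
∂π/∂x_{Largo} = 237 − 8x_{Largo} − 2x_{Kora} = 0, so x_{Largo} = 29.625 − 0.25x_{Kora}.
By symmetry x_{Kora} = x_{Largo}; substituting into the reaction function, 1.25x_{Largo} = 29.625 and x_{Largo} = 23.7.

23.7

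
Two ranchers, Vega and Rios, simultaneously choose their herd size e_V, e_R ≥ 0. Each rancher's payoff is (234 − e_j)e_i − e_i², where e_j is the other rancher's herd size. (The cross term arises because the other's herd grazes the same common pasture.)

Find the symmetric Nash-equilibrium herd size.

78

Vega's payoff is (234 − e_R)e_V − e_V².
∂π/∂e_V = 234 − e_R − 2e_V = 0, so e_V = 117 − 0.5e_R.
Setting e_V = e_R in the reaction function: e_V = 117 − 0.5e_V, so e_V = 117 / 1.5 = 78.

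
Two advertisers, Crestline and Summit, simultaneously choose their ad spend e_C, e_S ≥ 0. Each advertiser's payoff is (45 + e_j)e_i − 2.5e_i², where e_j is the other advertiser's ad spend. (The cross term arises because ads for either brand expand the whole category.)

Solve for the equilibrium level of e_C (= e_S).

11.25

Crestline's payoff is (45 + e_S)e_C − 2.5e_C².
∂π/∂e_C = 45 + e_S − 5e_C = 0, so e_C = 9 + 0.2e_S.
The game is symmetric, so in equilibrium e_S = e_C: the reaction function gives 0.8e_C = 9, hence e_C = 11.25.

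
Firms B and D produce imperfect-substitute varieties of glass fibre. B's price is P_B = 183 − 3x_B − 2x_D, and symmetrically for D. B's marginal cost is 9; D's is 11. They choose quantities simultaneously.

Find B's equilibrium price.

74.625

Firm B's profit: π = x_B(183 − 3x_B − 2x_D) − 9x_B.
∂π/∂x_B = 174 − 6x_B − 2x_D = 0 ⇒ x_B = 29 − (1/3)x_D.
Similarly x_D = 86/3 − (1/3)x_B.
Substituting the second reaction function into the first: x_B = 29 − (1/3)(86/3 − (1/3)x_B), which gives (8/9)x_B = 175/9 ⇒ x_B = 21.875.
Then x_D = 86/3 − (1/3)·21.875 = 21.375.
P_B = 183 − 3·21.875 − 2·21.375 = 74.625.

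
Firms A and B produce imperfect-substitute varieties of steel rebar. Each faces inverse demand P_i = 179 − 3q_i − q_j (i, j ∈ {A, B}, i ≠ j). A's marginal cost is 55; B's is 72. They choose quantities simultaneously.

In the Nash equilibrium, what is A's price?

109.6

Firm A's profit: π = q_A(179 − 3q_A − q_B) − 55q_A.
∂π/∂q_A = 124 − 6q_A − q_B = 0 ⇒ q_A = 62/3 − (1/6)q_B.
Similarly q_B = 107/6 − (1/6)q_A.
Substituting the second reaction function into the first: q_A = 62/3 − (1/6)(107/6 − (1/6)q_A), which gives (35/36)q_A = 637/36 ⇒ q_A = 18.2.
Then q_B = 107/6 − (1/6)·18.2 = 14.8.
P_A = 179 − 3·18.2 − 14.8 = 109.6.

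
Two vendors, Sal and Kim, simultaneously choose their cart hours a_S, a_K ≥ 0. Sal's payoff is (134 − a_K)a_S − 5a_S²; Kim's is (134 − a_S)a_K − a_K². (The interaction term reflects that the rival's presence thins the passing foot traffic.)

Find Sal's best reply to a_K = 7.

Expanding Sal's payoff: 134a_S − a_Ka_S − 5a_S².
∂π/∂a_S = 134 − a_K − 10a_S = 0, so a_S = 13.4 − 0.1a_K.
At a_K = 7: a_S = 13.4 − 0.1·7 = 12.7.

12.7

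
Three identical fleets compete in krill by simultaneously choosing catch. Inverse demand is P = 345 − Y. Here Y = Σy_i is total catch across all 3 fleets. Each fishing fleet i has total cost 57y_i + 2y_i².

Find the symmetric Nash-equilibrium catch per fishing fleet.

36

A representative fishing fleet's profit is π_i = y_i(345 − Y) − 57y_i − 2y_i², with Y = y_i + Σ_{j≠i} y_j.
First-order condition: 288 − 6y_i − Σ_{j≠i} y_j = 0.
With identical fishing fleets, set every y_j = y: then 288 − 6y − 2y = 0, i.e. y = 288/8 = 36.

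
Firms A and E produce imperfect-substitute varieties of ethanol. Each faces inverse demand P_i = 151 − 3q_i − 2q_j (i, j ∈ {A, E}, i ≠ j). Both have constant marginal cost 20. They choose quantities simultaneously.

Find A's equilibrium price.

69.125

Firm A's profit: π = q_A(151 − 3q_A − 2q_E) − 20q_A.
∂π/∂q_A = 131 − 6q_A − 2q_E = 0 ⇒ q_A = 131/6 − (1/3)q_E.
Setting q_A = q_E in the reaction function: q_A = 131/6 − (1/3)q_A, so q_A = (131/6) / (4/3) = 16.375.
P_A = 151 − 3·16.375 − 2·16.375 = 69.125.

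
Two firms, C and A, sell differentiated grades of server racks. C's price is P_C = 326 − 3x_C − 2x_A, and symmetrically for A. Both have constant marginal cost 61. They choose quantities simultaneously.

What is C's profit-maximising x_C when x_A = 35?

32.5

Firm C's profit: π = x_C(326 − 3x_C − 2x_A) − 61x_C.
∂π/∂x_C = 265 − 6x_C − 2x_A = 0 ⇒ x_C = 265/6 − (1/3)x_A.
At x_A = 35: x_C = 265/6 − (1/3)·35 = 32.5.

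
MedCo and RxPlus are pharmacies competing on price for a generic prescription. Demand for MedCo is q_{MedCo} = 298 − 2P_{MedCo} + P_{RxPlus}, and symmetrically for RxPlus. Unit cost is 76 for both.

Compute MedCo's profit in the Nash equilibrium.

MedCo's profit: π = (P_{MedCo} − 76)(298 − 2P_{MedCo} + P_{RxPlus}).
∂π/∂P_{MedCo} = 450 − 4P_{MedCo} + P_{RxPlus} = 0 ⇒ P_{MedCo} = 112.5 + 0.25P_{RxPlus}.
The game is symmetric, so in equilibrium P_{RxPlus} = P_{MedCo}: the reaction function gives 0.75P_{MedCo} = 112.5, hence P_{MedCo} = 150.
q_{MedCo} = 298 − 2·150 + 150 = 148.
Profit = (150 − 76)·148 = 10952.

10952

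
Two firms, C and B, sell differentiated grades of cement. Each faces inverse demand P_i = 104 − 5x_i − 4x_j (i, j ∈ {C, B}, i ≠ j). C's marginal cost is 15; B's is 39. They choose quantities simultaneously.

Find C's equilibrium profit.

Firm C's profit: π = x_C(104 − 5x_C − 4x_B) − 15x_C.
∂π/∂x_C = 89 − 10x_C − 4x_B = 0 ⇒ x_C = 8.9 − 0.4x_B.
Similarly x_B = 6.5 − 0.4x_C.
Substituting the second reaction function into the first: x_C = 8.9 − 0.4(6.5 − 0.4x_C), which gives 0.84x_C = 6.3 ⇒ x_C = 7.5.
Then x_B = 6.5 − 0.4·7.5 = 3.5.
P_C = 104 − 5·7.5 − 4·3.5 = 52.5.
Profit = (52.5 − 15)·7.5 = 281.25.

281.25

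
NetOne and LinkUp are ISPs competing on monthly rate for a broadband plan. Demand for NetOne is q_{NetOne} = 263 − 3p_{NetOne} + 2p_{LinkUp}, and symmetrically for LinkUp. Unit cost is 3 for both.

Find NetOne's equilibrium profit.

12675

NetOne's profit: π = (p_{NetOne} − 3)(263 − 3p_{NetOne} + 2p_{LinkUp}).
∂π/∂p_{NetOne} = 272 − 6p_{NetOne} + 2p_{LinkUp} = 0 ⇒ p_{NetOne} = 136/3 + (1/3)p_{LinkUp}.
By symmetry p_{LinkUp} = p_{NetOne}; substituting into the reaction function, (2/3)p_{NetOne} = 136/3 and p_{NetOne} = 68.
q_{NetOne} = 263 − 3·68 + 2·68 = 195.
Profit = (68 − 3)·195 = 12675.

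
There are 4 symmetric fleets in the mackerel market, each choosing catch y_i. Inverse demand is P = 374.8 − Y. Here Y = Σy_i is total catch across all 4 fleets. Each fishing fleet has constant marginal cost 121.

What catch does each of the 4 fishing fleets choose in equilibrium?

A representative fishing fleet's profit is π_i = y_i(374.8 − Y) − 121y_i, with Y = y_i + Σ_{j≠i} y_j.
First-order condition: 253.8 − 2y_i − Σ_{j≠i} y_j = 0.
In a symmetric equilibrium every fishing fleet chooses the same y, so Σ_{j≠i} y_j = 3y. The condition becomes 253.8 − 5y = 0, giving y = 253.8/5 = 50.76.

50.76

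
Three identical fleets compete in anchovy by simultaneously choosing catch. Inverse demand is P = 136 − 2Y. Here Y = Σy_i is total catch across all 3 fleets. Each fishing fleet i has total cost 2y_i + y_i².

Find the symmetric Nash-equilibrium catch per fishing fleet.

13.4

A representative fishing fleet's profit is π_i = y_i(136 − 2Y) − 2y_i − y_i², with Y = y_i + Σ_{j≠i} y_j.
First-order condition: 134 − 6y_i − 2Σ_{j≠i} y_j = 0.
Imposing symmetry (y_j = y for all j) turns Σ_{j≠i} y_j into 2y, so 134 = 10y and y = 13.4.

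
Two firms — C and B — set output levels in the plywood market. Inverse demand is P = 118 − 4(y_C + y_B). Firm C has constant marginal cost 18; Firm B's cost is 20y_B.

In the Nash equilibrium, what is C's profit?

Firm C's profit: π = y_C(118 − 4(y_C + y_B)) − 18y_C.
∂π/∂y_C = 100 − 8y_C − 4y_B = 0, so y_C = 12.5 − 0.5y_B.
By the same steps for B: y_B = 12.25 − 0.5y_C.
Substituting the second reaction function into the first: y_C = 12.5 − 0.5(12.25 − 0.5y_C), which gives 0.75y_C = 6.375 ⇒ y_C = 8.5.
Then y_B = 12.25 − 0.5·8.5 = 8.
Price P = 118 − 4·16.5 = 52.
C's profit: (52 − 18)·8.5 = 289.

289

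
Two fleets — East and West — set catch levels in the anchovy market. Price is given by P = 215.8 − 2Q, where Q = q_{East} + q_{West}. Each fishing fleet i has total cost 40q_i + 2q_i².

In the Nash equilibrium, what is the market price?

Fishing fleet East's profit: π = q_{East}(215.8 − 2(q_{East} + q_{West})) − 40q_{East} − 2q_{East}².
∂π/∂q_{East} = 175.8 − 8q_{East} − 2q_{West} = 0, so q_{East} = 21.975 − 0.25q_{West}.
By symmetry q_{West} = q_{East}; substituting into the reaction function, 1.25q_{East} = 21.975 and q_{East} = 17.58.
Equilibrium price: P = 215.8 − 2·35.16 = 145.48.

145.48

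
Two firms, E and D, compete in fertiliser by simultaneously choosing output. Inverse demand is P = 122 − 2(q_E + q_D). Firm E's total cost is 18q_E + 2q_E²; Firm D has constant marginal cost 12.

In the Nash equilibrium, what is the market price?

Firm E's profit: π = q_E(122 − 2(q_E + q_D)) − 18q_E − 2q_E².
∂π/∂q_E = 104 − 8q_E − 2q_D = 0, so q_E = 13 − 0.25q_D.
For D: ∂π/∂q_D = 110 − 4q_D − 2q_E = 0 ⇒ q_D = 27.5 − 0.5q_E.
Solving the two reaction functions simultaneously: (1 − (−0.25)(−0.5))q_E = 13 − 0.25·27.5, so 0.875q_E = 6.125 and q_E = 7.
Then q_D = 27.5 − 0.5·7 = 24.
Equilibrium price: P = 122 − 2·31 = 60.

60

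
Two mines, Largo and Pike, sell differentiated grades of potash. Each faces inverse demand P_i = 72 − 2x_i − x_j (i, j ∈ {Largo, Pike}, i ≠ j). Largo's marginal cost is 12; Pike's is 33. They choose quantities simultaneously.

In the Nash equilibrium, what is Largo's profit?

359.12

Mine Largo's profit: π = x_{Largo}(72 − 2x_{Largo} − x_{Pike}) − 12x_{Largo}.
∂π/∂x_{Largo} = 60 − 4x_{Largo} − x_{Pike} = 0 ⇒ x_{Largo} = 15 − 0.25x_{Pike}.
Similarly x_{Pike} = 9.75 − 0.25x_{Largo}.
Solving the two reaction functions simultaneously: (1 − (−0.25)(−0.25))x_{Largo} = 15 − 0.25·9.75, so 0.9375x_{Largo} = 12.5625 and x_{Largo} = 13.4.
Then x_{Pike} = 9.75 − 0.25·13.4 = 6.4.
P_{Largo} = 72 − 2·13.4 − 6.4 = 38.8.
Profit = (38.8 − 12)·13.4 = 359.12.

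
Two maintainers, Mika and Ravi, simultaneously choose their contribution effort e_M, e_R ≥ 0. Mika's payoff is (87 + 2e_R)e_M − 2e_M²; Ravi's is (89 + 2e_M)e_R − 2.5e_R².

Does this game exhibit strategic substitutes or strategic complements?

Expanding Mika's payoff: 87e_M + 2e_Re_M − 2e_M².
∂π/∂e_M = 87 + 2e_R − 4e_M = 0, so e_M = 21.75 + 0.5e_R.
The best-response slope de_M/de_R = 0.5 > 0: the reaction function is upward-sloping, so the choices are strategic complements.

strategic complements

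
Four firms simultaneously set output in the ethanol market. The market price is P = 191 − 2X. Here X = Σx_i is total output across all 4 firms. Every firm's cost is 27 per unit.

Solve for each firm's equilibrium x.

16.4

A representative firm's profit is π_i = x_i(191 − 2X) − 27x_i, with X = x_i + Σ_{j≠i} x_j.
First-order condition: 164 − 4x_i − 2Σ_{j≠i} x_j = 0.
In a symmetric equilibrium every firm chooses the same x, so Σ_{j≠i} x_j = 3x. The condition becomes 164 − 10x = 0, giving x = 164/10 = 16.4.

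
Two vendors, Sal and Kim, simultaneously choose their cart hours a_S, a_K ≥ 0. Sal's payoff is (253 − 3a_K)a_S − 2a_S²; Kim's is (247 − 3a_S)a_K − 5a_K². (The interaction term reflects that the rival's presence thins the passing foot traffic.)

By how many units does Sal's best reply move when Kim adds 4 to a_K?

-3

Expanding Sal's payoff: 253a_S − 3a_Ka_S − 2a_S².
∂π/∂a_S = 253 − 3a_K − 4a_S = 0, so a_S = 63.25 − 0.75a_K.
The reaction-function slope is −0.75, so a 4-unit rise in a_K moves a_S by −0.75 × 4 = −3. Sal's best response falls — the actions are strategic substitutes.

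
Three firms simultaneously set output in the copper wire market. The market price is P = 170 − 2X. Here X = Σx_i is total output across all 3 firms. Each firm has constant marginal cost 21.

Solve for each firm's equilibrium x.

A representative firm's profit is π_i = x_i(170 − 2X) − 21x_i, with X = x_i + Σ_{j≠i} x_j.
First-order condition: 149 − 4x_i − 2Σ_{j≠i} x_j = 0.
With identical firms, set every x_j = x: then 149 − 4x − 4x = 0, i.e. x = 149/8 = 18.625.

18.625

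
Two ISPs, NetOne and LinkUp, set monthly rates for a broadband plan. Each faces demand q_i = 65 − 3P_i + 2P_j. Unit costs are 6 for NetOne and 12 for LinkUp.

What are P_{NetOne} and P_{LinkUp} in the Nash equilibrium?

21.875, 24.125

NetOne's profit: π = (P_{NetOne} − 6)(65 − 3P_{NetOne} + 2P_{LinkUp}).
∂π/∂P_{NetOne} = 83 − 6P_{NetOne} + 2P_{LinkUp} = 0 ⇒ P_{NetOne} = 83/6 + (1/3)P_{LinkUp}.
Similarly P_{LinkUp} = 101/6 + (1/3)P_{NetOne}.
Substituting the second reaction function into the first: P_{NetOne} = 83/6 + (1/3)(101/6 + (1/3)P_{NetOne}), which gives (8/9)P_{NetOne} = 175/9 ⇒ P_{NetOne} = 21.875.
Then P_{LinkUp} = 101/6 + (1/3)·21.875 = 24.125.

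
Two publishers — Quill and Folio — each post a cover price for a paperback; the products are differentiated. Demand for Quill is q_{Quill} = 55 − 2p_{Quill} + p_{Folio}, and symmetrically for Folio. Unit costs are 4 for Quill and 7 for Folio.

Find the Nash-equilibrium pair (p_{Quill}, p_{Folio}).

Quill's profit: π = (p_{Quill} − 4)(55 − 2p_{Quill} + p_{Folio}).
∂π/∂p_{Quill} = 63 − 4p_{Quill} + p_{Folio} = 0 ⇒ p_{Quill} = 15.75 + 0.25p_{Folio}.
Similarly p_{Folio} = 17.25 + 0.25p_{Quill}.
Plugging p_{Folio} into Quill's best response: p_{Quill} = 15.75 + 0.25(17.25 + 0.25p_{Quill}) ⇒ 0.9375p_{Quill} = 20.0625, so p_{Quill} = 21.4.
Then p_{Folio} = 17.25 + 0.25·21.4 = 22.6.

21.4, 22.6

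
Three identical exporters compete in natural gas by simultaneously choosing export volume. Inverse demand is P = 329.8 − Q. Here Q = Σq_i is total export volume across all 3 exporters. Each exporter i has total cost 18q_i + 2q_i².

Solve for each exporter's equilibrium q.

38.975

A representative exporter's profit is π_i = q_i(329.8 − Q) − 18q_i − 2q_i², with Q = q_i + Σ_{j≠i} q_j.
First-order condition: 311.8 − 6q_i − Σ_{j≠i} q_j = 0.
Imposing symmetry (q_j = q for all j) turns Σ_{j≠i} q_j into 2q, so 311.8 = 8q and q = 38.975.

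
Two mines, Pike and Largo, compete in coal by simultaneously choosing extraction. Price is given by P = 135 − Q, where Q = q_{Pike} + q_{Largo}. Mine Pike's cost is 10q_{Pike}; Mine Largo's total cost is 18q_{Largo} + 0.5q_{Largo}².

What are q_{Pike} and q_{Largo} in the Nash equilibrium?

51.6, 21.8

Mine Pike's profit: π = q_{Pike}(135 − (q_{Pike} + q_{Largo})) − 10q_{Pike}.
∂π/∂q_{Pike} = 125 − 2q_{Pike} − q_{Largo} = 0, so q_{Pike} = 62.5 − 0.5q_{Largo}.
For Largo: ∂π/∂q_{Largo} = 117 − 3q_{Largo} − q_{Pike} = 0 ⇒ q_{Largo} = 39 − (1/3)q_{Pike}.
Solving the two reaction functions simultaneously: (1 − (−0.5)(−1/3))q_{Pike} = 62.5 − 0.5·39, so (5/6)q_{Pike} = 43 and q_{Pike} = 51.6.
Then q_{Largo} = 39 − (1/3)·51.6 = 21.8.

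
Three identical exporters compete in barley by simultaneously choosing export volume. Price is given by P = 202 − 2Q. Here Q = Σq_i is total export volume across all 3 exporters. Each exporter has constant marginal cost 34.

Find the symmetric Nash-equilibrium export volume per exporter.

A representative exporter's profit is π_i = q_i(202 − 2Q) − 34q_i, with Q = q_i + Σ_{j≠i} q_j.
First-order condition: 168 − 4q_i − 2Σ_{j≠i} q_j = 0.
Imposing symmetry (q_j = q for all j) turns Σ_{j≠i} q_j into 2q, so 168 = 8q and q = 21.

21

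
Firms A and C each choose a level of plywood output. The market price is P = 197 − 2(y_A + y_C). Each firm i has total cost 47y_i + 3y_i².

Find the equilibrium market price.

147

Firm A's profit: π = y_A(197 − 2(y_A + y_C)) − 47y_A − 3y_A².
∂π/∂y_A = 150 − 10y_A − 2y_C = 0, so y_A = 15 − 0.2y_C.
The game is symmetric, so in equilibrium y_C = y_A: the reaction function gives 1.2y_A = 15, hence y_A = 12.5.
Equilibrium price: P = 197 − 2·25 = 147.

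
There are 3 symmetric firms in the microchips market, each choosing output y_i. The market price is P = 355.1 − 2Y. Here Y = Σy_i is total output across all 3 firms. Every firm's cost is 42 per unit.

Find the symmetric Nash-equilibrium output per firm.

39.1375

A representative firm's profit is π_i = y_i(355.1 − 2Y) − 42y_i, with Y = y_i + Σ_{j≠i} y_j.
First-order condition: 313.1 − 4y_i − 2Σ_{j≠i} y_j = 0.
Imposing symmetry (y_j = y for all j) turns Σ_{j≠i} y_j into 2y, so 313.1 = 8y and y = 39.1375.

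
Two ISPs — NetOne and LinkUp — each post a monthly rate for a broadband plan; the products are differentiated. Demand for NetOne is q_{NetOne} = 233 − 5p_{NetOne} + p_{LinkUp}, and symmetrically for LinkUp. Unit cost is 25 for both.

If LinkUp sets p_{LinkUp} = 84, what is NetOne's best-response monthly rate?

44.2

NetOne's profit: π = (p_{NetOne} − 25)(233 − 5p_{NetOne} + p_{LinkUp}).
∂π/∂p_{NetOne} = 358 − 10p_{NetOne} + p_{LinkUp} = 0 ⇒ p_{NetOne} = 35.8 + 0.1p_{LinkUp}.
At p_{LinkUp} = 84: p_{NetOne} = 35.8 + 0.1·84 = 44.2.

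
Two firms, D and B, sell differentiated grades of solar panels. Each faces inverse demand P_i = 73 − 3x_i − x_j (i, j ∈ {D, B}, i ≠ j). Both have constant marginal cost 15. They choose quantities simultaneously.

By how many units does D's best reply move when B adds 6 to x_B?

-1

Firm D's profit: π = x_D(73 − 3x_D − x_B) − 15x_D.
∂π/∂x_D = 58 − 6x_D − x_B = 0 ⇒ x_D = 29/3 − (1/6)x_B.
The reaction-function slope is −1/6, so a 6-unit rise in x_B moves x_D by −1/6 × 6 = −1. D's best response falls — the actions are strategic substitutes.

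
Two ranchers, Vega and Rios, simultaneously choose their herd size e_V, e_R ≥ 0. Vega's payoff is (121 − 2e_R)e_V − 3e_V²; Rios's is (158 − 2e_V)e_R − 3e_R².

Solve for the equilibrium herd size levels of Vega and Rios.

Expanding Vega's payoff: 121e_V − 2e_Re_V − 3e_V².
∂π/∂e_V = 121 − 2e_R − 6e_V = 0, so e_V = 121/6 − (1/3)e_R.
Likewise for Rios: e_R = 79/3 − (1/3)e_V.
Substituting the second reaction function into the first: e_V = 121/6 − (1/3)(79/3 − (1/3)e_V), which gives (8/9)e_V = 205/18 ⇒ e_V = 12.8125.
Then e_R = 79/3 − (1/3)·12.8125 = 22.0625.

12.8125, 22.0625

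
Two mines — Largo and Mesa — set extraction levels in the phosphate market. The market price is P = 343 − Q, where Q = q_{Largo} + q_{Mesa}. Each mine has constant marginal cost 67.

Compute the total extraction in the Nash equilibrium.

Mine Largo's profit: π = q_{Largo}(343 − (q_{Largo} + q_{Mesa})) − 67q_{Largo}.
∂π/∂q_{Largo} = 276 − 2q_{Largo} − q_{Mesa} = 0, so q_{Largo} = 138 − 0.5q_{Mesa}.
By symmetry q_{Mesa} = q_{Largo}; substituting into the reaction function, 1.5q_{Largo} = 138 and q_{Largo} = 92.
Total extraction: 92 + 92 = 184.

184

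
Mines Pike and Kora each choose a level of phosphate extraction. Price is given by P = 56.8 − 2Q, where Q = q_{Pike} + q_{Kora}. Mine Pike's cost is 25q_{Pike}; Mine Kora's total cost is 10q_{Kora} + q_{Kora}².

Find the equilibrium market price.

Mine Pike's profit: π = q_{Pike}(56.8 − 2(q_{Pike} + q_{Kora})) − 25q_{Pike}.
∂π/∂q_{Pike} = 31.8 − 4q_{Pike} − 2q_{Kora} = 0, so q_{Pike} = 7.95 − 0.5q_{Kora}.
For Kora: ∂π/∂q_{Kora} = 46.8 − 6q_{Kora} − 2q_{Pike} = 0 ⇒ q_{Kora} = 7.8 − (1/3)q_{Pike}.
Solving the two reaction functions simultaneously: (1 − (−0.5)(−1/3))q_{Pike} = 7.95 − 0.5·7.8, so (5/6)q_{Pike} = 4.05 and q_{Pike} = 4.86.
Then q_{Kora} = 7.8 − (1/3)·4.86 = 6.18.
Equilibrium price: P = 56.8 − 2·11.04 = 34.72.

34.72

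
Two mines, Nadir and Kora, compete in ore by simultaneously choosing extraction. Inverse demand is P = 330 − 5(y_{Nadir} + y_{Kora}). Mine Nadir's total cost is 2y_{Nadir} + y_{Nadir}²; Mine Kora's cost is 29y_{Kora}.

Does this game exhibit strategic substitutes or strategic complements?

strategic substitutes

Mine Nadir's profit: π = y_{Nadir}(330 − 5(y_{Nadir} + y_{Kora})) − 2y_{Nadir} − y_{Nadir}².
∂π/∂y_{Nadir} = 328 − 12y_{Nadir} − 5y_{Kora} = 0, so y_{Nadir} = 82/3 − (5/12)y_{Kora}.
The best-response slope dy_{Nadir}/dy_{Kora} = −5/12 < 0: the reaction function is downward-sloping, so the choices are strategic substitutes.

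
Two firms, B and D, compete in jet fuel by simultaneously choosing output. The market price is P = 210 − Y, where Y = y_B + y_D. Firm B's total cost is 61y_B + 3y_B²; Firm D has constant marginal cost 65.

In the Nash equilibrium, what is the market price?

132.4

Firm B's profit: π = y_B(210 − (y_B + y_D)) − 61y_B − 3y_B².
∂π/∂y_B = 149 − 8y_B − y_D = 0, so y_B = 18.625 − 0.125y_D.
For D: ∂π/∂y_D = 145 − 2y_D − y_B = 0 ⇒ y_D = 72.5 − 0.5y_B.
Solving the two reaction functions simultaneously: (1 − (−0.125)(−0.5))y_B = 18.625 − 0.125·72.5, so 0.9375y_B = 9.5625 and y_B = 10.2.
Then y_D = 72.5 − 0.5·10.2 = 67.4.
Equilibrium price: P = 210 − 77.6 = 132.4.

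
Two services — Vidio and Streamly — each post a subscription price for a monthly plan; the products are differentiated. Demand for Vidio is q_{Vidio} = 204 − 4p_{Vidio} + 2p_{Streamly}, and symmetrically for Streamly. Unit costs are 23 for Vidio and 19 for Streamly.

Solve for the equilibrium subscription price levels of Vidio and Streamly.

48.8, 47.2

Vidio's profit: π = (p_{Vidio} − 23)(204 − 4p_{Vidio} + 2p_{Streamly}).
∂π/∂p_{Vidio} = 296 − 8p_{Vidio} + 2p_{Streamly} = 0 ⇒ p_{Vidio} = 37 + 0.25p_{Streamly}.
Similarly p_{Streamly} = 35 + 0.25p_{Vidio}.
Substituting the second reaction function into the first: p_{Vidio} = 37 + 0.25(35 + 0.25p_{Vidio}), which gives 0.9375p_{Vidio} = 45.75 ⇒ p_{Vidio} = 48.8.
Then p_{Streamly} = 35 + 0.25·48.8 = 47.2.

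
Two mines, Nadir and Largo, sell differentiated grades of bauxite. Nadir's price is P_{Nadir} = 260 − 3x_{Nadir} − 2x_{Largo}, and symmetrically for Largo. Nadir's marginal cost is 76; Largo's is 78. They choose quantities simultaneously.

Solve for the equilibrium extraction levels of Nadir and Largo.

23.125, 22.625

Mine Nadir's profit: π = x_{Nadir}(260 − 3x_{Nadir} − 2x_{Largo}) − 76x_{Nadir}.
∂π/∂x_{Nadir} = 184 − 6x_{Nadir} − 2x_{Largo} = 0 ⇒ x_{Nadir} = 92/3 − (1/3)x_{Largo}.
Similarly x_{Largo} = 91/3 − (1/3)x_{Nadir}.
Plugging x_{Largo} into Nadir's best response: x_{Nadir} = 92/3 − (1/3)(91/3 − (1/3)x_{Nadir}) ⇒ (8/9)x_{Nadir} = 185/9, so x_{Nadir} = 23.125.
Then x_{Largo} = 91/3 − (1/3)·23.125 = 22.625.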